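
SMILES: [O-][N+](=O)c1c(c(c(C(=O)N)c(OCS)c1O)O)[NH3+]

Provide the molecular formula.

Heavy atoms from the SMILES: 8 C, 3 N, 6 O, 1 S.
Implicit hydrogens by atom environment:
  6 × C (aromatic): no H
  3 × O: no H
  2 × O: 1 H each → 2
  1 × C: 2 H
  1 × C: no H
  1 × N (charge +1): 3 H
  1 × N: 2 H
  1 × N (charge +1): no H
  1 × O (charge -1): no H
  1 × S: 1 H
  Total hydrogens = 10.
Net charge +1.
Molecular formula: C8H10N3O6S+

C8H10N3O6S+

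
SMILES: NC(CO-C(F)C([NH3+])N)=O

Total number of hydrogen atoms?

11

Hydrogens are implicit in SMILES; fill each atom to its normal valence:
  2 × C: 1 H each → 2
  2 × N: 2 H each → 4
  2 × O: no H
  1 × C: 2 H
  1 × C: no H
  1 × F: no H
  1 × N (charge +1): 3 H
  Total hydrogens = 11.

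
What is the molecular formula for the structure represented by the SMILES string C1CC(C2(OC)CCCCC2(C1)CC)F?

C13H23FO

Heavy atoms from the SMILES: 13 C, 1 F, 1 O.
Implicit hydrogens by atom environment:
  8 × C: 2 H each → 16
  2 × C: 3 H each → 6
  2 × C: no H
  1 × C: 1 H
  1 × F: no H
  1 × O: no H
  Total hydrogens = 23.
Molecular formula: C13H23FO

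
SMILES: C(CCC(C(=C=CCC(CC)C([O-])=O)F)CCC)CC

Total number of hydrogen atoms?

28

Hydrogens are implicit in SMILES; fill each atom to its normal valence:
  8 × C: 2 H each → 16
  3 × C: 3 H each → 9
  3 × C: 1 H each → 3
  3 × C: no H
  1 × F: no H
  1 × O: no H
  1 × O (charge -1): no H
  Total hydrogens = 28.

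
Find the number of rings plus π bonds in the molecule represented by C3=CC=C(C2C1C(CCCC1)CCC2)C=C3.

Molecular formula from the SMILES: C16H22.
DoU = (2C + 2 + N − H − X)/2 = (2·16 + 2 + 0 − 22 − 0)/2 = 12/2 = 6.
(Structurally: 3 ring(s) + 3 π bond(s) = 6.)

6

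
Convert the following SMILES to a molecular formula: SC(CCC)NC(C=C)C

Heavy atoms from the SMILES: 8 C, 1 N, 1 S.
Implicit hydrogens by atom environment:
  3 × C: 2 H each → 6
  3 × C: 1 H each → 3
  2 × C: 3 H each → 6
  1 × N: 1 H
  1 × S: 1 H
  Total hydrogens = 17.
Molecular formula: C8H17NS

C8H17NS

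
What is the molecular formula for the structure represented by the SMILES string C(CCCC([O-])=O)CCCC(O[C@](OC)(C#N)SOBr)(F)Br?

Heavy atoms from the SMILES: 2 Br, 12 C, 1 F, 1 N, 5 O, 1 S.
Implicit hydrogens by atom environment:
  7 × C: 2 H each → 14
  4 × C: no H
  4 × O: no H
  2 × Br: no H
  1 × C: 3 H
  1 × F: no H
  1 × N: no H
  1 × O (charge -1): no H
  1 × S: no H
  Total hydrogens = 17.
Net charge -1.
Molecular formula: C12H17Br2FNO5S-

C12H17Br2FNO5S-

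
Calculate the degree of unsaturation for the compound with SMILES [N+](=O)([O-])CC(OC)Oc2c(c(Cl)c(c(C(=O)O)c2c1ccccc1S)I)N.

10

Molecular formula from the SMILES: C16H14ClIN2O6S.
DoU = (2C + 2 + N − H − X)/2 = (2·16 + 2 + 2 − 14 − 2)/2 = 20/2 = 10.
(Structurally: 2 ring(s) + 8 π bond(s) = 10.)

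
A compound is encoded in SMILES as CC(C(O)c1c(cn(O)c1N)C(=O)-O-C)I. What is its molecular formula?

Heavy atoms from the SMILES: 9 C, 1 I, 2 N, 4 O.
Implicit hydrogens by atom environment:
  3 × C (aromatic): no H
  2 × C: 3 H each → 6
  2 × C: 1 H each → 2
  2 × O: 1 H each → 2
  2 × O: no H
  1 × C (aromatic): 1 H
  1 × C: no H
  1 × I: no H
  1 × N: 2 H
  1 × N (aromatic): no H
  Total hydrogens = 13.
Molecular formula: C9H13IN2O4

C9H13IN2O4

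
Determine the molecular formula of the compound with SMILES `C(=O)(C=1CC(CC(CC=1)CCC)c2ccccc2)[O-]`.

Heavy atoms from the SMILES: 17 C, 2 O.
Implicit hydrogens by atom environment:
  5 × C: 2 H each → 10
  5 × C (aromatic): 1 H each → 5
  3 × C: 1 H each → 3
  2 × C: no H
  1 × C: 3 H
  1 × C (aromatic): no H
  1 × O: no H
  1 × O (charge -1): no H
  Total hydrogens = 21.
Net charge -1.
Molecular formula: C17H21O2-

C17H21O2-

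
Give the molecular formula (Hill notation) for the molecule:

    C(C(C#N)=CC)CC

Heavy atoms from the SMILES: 7 C, 1 N.
Implicit hydrogens by atom environment:
  2 × C: 3 H each → 6
  2 × C: 2 H each → 4
  2 × C: no H
  1 × C: 1 H
  1 × N: no H
  Total hydrogens = 11.
Molecular formula: C7H11N

C7H11N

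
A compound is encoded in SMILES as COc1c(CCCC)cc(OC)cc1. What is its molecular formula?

Heavy atoms from the SMILES: 12 C, 2 O.
Implicit hydrogens by atom environment:
  3 × C: 3 H each → 9
  3 × C: 2 H each → 6
  3 × C (aromatic): 1 H each → 3
  3 × C (aromatic): no H
  2 × O: no H
  Total hydrogens = 18.
Molecular formula: C12H18O2

C12H18O2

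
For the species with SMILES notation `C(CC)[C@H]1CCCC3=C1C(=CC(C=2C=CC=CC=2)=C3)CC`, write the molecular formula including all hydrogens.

Heavy atoms from the SMILES: 21 C.
Implicit hydrogens by atom environment:
  7 × C (aromatic): 1 H each → 7
  6 × C: 2 H each → 12
  5 × C (aromatic): no H
  2 × C: 3 H each → 6
  1 × C: 1 H
  Total hydrogens = 26.
Molecular formula: C21H26

C21H26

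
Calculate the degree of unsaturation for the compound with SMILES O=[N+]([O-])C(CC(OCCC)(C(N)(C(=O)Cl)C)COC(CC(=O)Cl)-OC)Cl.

Molecular formula from the SMILES: C14H23Cl3N2O7.
DoU = (2C + 2 + N − H − X)/2 = (2·14 + 2 + 2 − 23 − 3)/2 = 6/2 = 3.
(Structurally: 0 ring(s) + 3 π bond(s) = 3.)

3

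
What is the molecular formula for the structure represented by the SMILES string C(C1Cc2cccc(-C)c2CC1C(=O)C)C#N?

C15H17NO

Heavy atoms from the SMILES: 15 C, 1 N, 1 O.
Implicit hydrogens by atom environment:
  3 × C: 2 H each → 6
  3 × C (aromatic): 1 H each → 3
  3 × C (aromatic): no H
  2 × C: 3 H each → 6
  2 × C: 1 H each → 2
  2 × C: no H
  1 × N: no H
  1 × O: no H
  Total hydrogens = 17.
Molecular formula: C15H17NO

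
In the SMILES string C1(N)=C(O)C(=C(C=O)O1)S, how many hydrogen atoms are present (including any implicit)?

Hydrogens are implicit in SMILES; fill each atom to its normal valence:
  4 × C (aromatic): no H
  1 × C: 1 H
  1 × N: 2 H
  1 × O: 1 H
  1 × O (aromatic): no H
  1 × O: no H
  1 × S: 1 H
  Total hydrogens = 5.

5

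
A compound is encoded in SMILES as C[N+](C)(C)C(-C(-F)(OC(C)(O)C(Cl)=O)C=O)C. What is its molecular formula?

C10H18ClFNO4+

Heavy atoms from the SMILES: 10 C, 1 Cl, 1 F, 1 N, 4 O.
Implicit hydrogens by atom environment:
  5 × C: 3 H each → 15
  3 × C: no H
  3 × O: no H
  2 × C: 1 H each → 2
  1 × Cl: no H
  1 × F: no H
  1 × N (charge +1): no H
  1 × O: 1 H
  Total hydrogens = 18.
Net charge +1.
Molecular formula: C10H18ClFNO4+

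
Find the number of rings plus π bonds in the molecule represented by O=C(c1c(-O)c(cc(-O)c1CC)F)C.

Molecular formula from the SMILES: C10H11FO3.
DoU = (2C + 2 + N − H − X)/2 = (2·10 + 2 + 0 − 11 − 1)/2 = 10/2 = 5.
(Structurally: 1 ring(s) + 4 π bond(s) = 5.)

5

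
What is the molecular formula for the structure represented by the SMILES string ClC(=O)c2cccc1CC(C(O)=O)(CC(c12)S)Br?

C12H10BrClO3S

Heavy atoms from the SMILES: 1 Br, 12 C, 1 Cl, 3 O, 1 S.
Implicit hydrogens by atom environment:
  3 × C (aromatic): 1 H each → 3
  3 × C (aromatic): no H
  3 × C: no H
  2 × C: 2 H each → 4
  2 × O: no H
  1 × Br: no H
  1 × C: 1 H
  1 × Cl: no H
  1 × O: 1 H
  1 × S: 1 H
  Total hydrogens = 10.
Molecular formula: C12H10BrClO3S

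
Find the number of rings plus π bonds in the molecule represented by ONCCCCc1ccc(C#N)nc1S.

Molecular formula from the SMILES: C10H13N3OS.
DoU = (2C + 2 + N − H − X)/2 = (2·10 + 2 + 3 − 13 − 0)/2 = 12/2 = 6.
(Structurally: 1 ring(s) + 5 π bond(s) = 6.)

6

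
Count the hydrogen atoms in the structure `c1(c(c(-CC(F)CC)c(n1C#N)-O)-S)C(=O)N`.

Hydrogens are implicit in SMILES; fill each atom to its normal valence:
  4 × C (aromatic): no H
  2 × C: 2 H each → 4
  2 × C: no H
  1 × C: 3 H
  1 × C: 1 H
  1 × F: no H
  1 × N: 2 H
  1 × N (aromatic): no H
  1 × N: no H
  1 × O: 1 H
  1 × O: no H
  1 × S: 1 H
  Total hydrogens = 12.

12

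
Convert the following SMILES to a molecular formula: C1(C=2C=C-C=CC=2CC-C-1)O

C10H12O

Heavy atoms from the SMILES: 10 C, 1 O.
Implicit hydrogens by atom environment:
  4 × C (aromatic): 1 H each → 4
  3 × C: 2 H each → 6
  2 × C (aromatic): no H
  1 × C: 1 H
  1 × O: 1 H
  Total hydrogens = 12.
Molecular formula: C10H12O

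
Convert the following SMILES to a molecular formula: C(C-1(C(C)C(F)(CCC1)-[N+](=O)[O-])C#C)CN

Heavy atoms from the SMILES: 11 C, 1 F, 2 N, 2 O.
Implicit hydrogens by atom environment:
  5 × C: 2 H each → 10
  3 × C: no H
  2 × C: 1 H each → 2
  1 × C: 3 H
  1 × F: no H
  1 × N: 2 H
  1 × N (charge +1): no H
  1 × O: no H
  1 × O (charge -1): no H
  Total hydrogens = 17.
Molecular formula: C11H17FN2O2

C11H17FN2O2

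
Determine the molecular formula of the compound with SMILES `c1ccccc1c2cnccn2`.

C10H8N2

Heavy atoms from the SMILES: 10 C, 2 N.
Implicit hydrogens by atom environment:
  8 × C (aromatic): 1 H each → 8
  2 × C (aromatic): no H
  2 × N (aromatic): no H
  Total hydrogens = 8.
Molecular formula: C10H8N2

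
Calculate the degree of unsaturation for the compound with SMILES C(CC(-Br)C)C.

0

Molecular formula from the SMILES: C5H11Br.
DoU = (2C + 2 + N − H − X)/2 = (2·5 + 2 + 0 − 11 − 1)/2 = 0/2 = 0.
(Structurally: 0 ring(s) + 0 π bond(s) = 0.)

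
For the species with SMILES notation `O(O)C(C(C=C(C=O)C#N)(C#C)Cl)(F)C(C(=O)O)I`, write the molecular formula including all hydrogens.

Heavy atoms from the SMILES: 10 C, 1 Cl, 1 F, 1 I, 1 N, 5 O.
Implicit hydrogens by atom environment:
  6 × C: no H
  4 × C: 1 H each → 4
  3 × O: no H
  2 × O: 1 H each → 2
  1 × Cl: no H
  1 × F: no H
  1 × I: no H
  1 × N: no H
  Total hydrogens = 6.
Molecular formula: C10H6ClFINO5

C10H6ClFINO5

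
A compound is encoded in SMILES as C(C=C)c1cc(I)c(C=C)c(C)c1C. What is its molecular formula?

C13H15I

Heavy atoms from the SMILES: 13 C, 1 I.
Implicit hydrogens by atom environment:
  5 × C (aromatic): no H
  3 × C: 2 H each → 6
  2 × C: 3 H each → 6
  2 × C: 1 H each → 2
  1 × C (aromatic): 1 H
  1 × I: no H
  Total hydrogens = 15.
Molecular formula: C13H15I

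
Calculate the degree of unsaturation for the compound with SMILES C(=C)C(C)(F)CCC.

1

Molecular formula from the SMILES: C7H13F.
DoU = (2C + 2 + N − H − X)/2 = (2·7 + 2 + 0 − 13 − 1)/2 = 2/2 = 1.
(Structurally: 0 ring(s) + 1 π bond(s) = 1.)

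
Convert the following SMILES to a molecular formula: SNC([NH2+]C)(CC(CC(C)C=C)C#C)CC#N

Heavy atoms from the SMILES: 13 C, 3 N, 1 S.
Implicit hydrogens by atom environment:
  4 × C: 2 H each → 8
  4 × C: 1 H each → 4
  3 × C: no H
  2 × C: 3 H each → 6
  1 × N (charge +1): 2 H
  1 × N: 1 H
  1 × N: no H
  1 × S: 1 H
  Total hydrogens = 22.
Net charge +1.
Molecular formula: C13H22N3S+

C13H22N3S+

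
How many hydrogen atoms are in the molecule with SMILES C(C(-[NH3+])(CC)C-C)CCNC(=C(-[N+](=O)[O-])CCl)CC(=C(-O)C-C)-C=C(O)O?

Hydrogens are implicit in SMILES; fill each atom to its normal valence:
  8 × C: 2 H each → 16
  6 × C: no H
  3 × C: 3 H each → 9
  3 × O: 1 H each → 3
  1 × C: 1 H
  1 × Cl: no H
  1 × N (charge +1): 3 H
  1 × N: 1 H
  1 × N (charge +1): no H
  1 × O: no H
  1 × O (charge -1): no H
  Total hydrogens = 33.

33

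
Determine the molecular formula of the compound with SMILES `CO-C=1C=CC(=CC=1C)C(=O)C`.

Heavy atoms from the SMILES: 10 C, 2 O.
Implicit hydrogens by atom environment:
  3 × C: 3 H each → 9
  3 × C (aromatic): 1 H each → 3
  3 × C (aromatic): no H
  2 × O: no H
  1 × C: no H
  Total hydrogens = 12.
Molecular formula: C10H12O2

C10H12O2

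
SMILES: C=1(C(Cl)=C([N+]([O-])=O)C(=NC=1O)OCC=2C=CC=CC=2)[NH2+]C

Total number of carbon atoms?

The symbol for carbon appears 13 times in the SMILES. (Cl is a single chlorine, not C + l.)

13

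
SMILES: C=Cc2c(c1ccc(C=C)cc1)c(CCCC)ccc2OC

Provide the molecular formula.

Heavy atoms from the SMILES: 21 C, 1 O.
Implicit hydrogens by atom environment:
  6 × C (aromatic): 1 H each → 6
  6 × C (aromatic): no H
  5 × C: 2 H each → 10
  2 × C: 3 H each → 6
  2 × C: 1 H each → 2
  1 × O: no H
  Total hydrogens = 24.
Molecular formula: C21H24O

C21H24O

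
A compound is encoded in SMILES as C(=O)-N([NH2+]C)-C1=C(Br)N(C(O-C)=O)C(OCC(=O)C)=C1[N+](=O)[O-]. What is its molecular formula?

C11H14BrN4O7+

Heavy atoms from the SMILES: 1 Br, 11 C, 4 N, 7 O.
Implicit hydrogens by atom environment:
  6 × O: no H
  4 × C (aromatic): no H
  3 × C: 3 H each → 9
  2 × C: no H
  1 × Br: no H
  1 × C: 2 H
  1 × C: 1 H
  1 × N (charge +1): 2 H
  1 × N (aromatic): no H
  1 × N: no H
  1 × N (charge +1): no H
  1 × O (charge -1): no H
  Total hydrogens = 14.
Net charge +1.
Molecular formula: C11H14BrN4O7+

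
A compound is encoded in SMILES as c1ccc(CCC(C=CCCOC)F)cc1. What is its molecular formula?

C14H19FO

Heavy atoms from the SMILES: 14 C, 1 F, 1 O.
Implicit hydrogens by atom environment:
  5 × C (aromatic): 1 H each → 5
  4 × C: 2 H each → 8
  3 × C: 1 H each → 3
  1 × C: 3 H
  1 × C (aromatic): no H
  1 × F: no H
  1 × O: no H
  Total hydrogens = 19.
Molecular formula: C14H19FO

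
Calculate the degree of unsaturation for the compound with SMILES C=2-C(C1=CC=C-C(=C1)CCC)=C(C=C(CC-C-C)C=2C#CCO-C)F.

10

Molecular formula from the SMILES: C23H27FO.
DoU = (2C + 2 + N − H − X)/2 = (2·23 + 2 + 0 − 27 − 1)/2 = 20/2 = 10.
(Structurally: 2 ring(s) + 8 π bond(s) = 10.)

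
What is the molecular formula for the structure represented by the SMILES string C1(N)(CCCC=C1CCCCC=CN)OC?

Heavy atoms from the SMILES: 13 C, 2 N, 1 O.
Implicit hydrogens by atom environment:
  7 × C: 2 H each → 14
  3 × C: 1 H each → 3
  2 × C: no H
  2 × N: 2 H each → 4
  1 × C: 3 H
  1 × O: no H
  Total hydrogens = 24.
Molecular formula: C13H24N2O

C13H24N2O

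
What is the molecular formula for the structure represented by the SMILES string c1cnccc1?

Heavy atoms from the SMILES: 5 C, 1 N.
Implicit hydrogens by atom environment:
  5 × C (aromatic): 1 H each → 5
  1 × N (aromatic): no H
  Total hydrogens = 5.
Molecular formula: C5H5N

C5H5N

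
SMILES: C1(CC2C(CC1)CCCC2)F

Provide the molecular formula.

C10H17F

Heavy atoms from the SMILES: 10 C, 1 F.
Implicit hydrogens by atom environment:
  7 × C: 2 H each → 14
  3 × C: 1 H each → 3
  1 × F: no H
  Total hydrogens = 17.
Molecular formula: C10H17F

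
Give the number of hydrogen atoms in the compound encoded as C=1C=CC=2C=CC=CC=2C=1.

8

Hydrogens are implicit in SMILES; fill each atom to its normal valence:
  8 × C (aromatic): 1 H each → 8
  2 × C (aromatic): no H
  Total hydrogens = 8.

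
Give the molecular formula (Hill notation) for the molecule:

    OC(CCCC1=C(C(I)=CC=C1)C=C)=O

Heavy atoms from the SMILES: 12 C, 1 I, 2 O.
Implicit hydrogens by atom environment:
  4 × C: 2 H each → 8
  3 × C (aromatic): 1 H each → 3
  3 × C (aromatic): no H
  1 × C: 1 H
  1 × C: no H
  1 × I: no H
  1 × O: 1 H
  1 × O: no H
  Total hydrogens = 13.
Molecular formula: C12H13IO2

C12H13IO2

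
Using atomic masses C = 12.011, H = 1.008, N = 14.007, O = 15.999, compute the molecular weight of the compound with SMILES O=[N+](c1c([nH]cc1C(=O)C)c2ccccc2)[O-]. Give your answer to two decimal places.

230.22

Molecular formula: C12H10N2O3.
M = 12×12.011 + 10×1.008 + 2×14.007 + 3×15.999 = 230.22 g/mol.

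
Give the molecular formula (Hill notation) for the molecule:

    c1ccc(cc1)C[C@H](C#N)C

C10H11N

Heavy atoms from the SMILES: 10 C, 1 N.
Implicit hydrogens by atom environment:
  5 × C (aromatic): 1 H each → 5
  1 × C: 3 H
  1 × C: 2 H
  1 × C: 1 H
  1 × C: no H
  1 × C (aromatic): no H
  1 × N: no H
  Total hydrogens = 11.
Molecular formula: C10H11N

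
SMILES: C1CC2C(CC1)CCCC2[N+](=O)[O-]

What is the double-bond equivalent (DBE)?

3

Molecular formula from the SMILES: C10H17NO2.
DoU = (2C + 2 + N − H − X)/2 = (2·10 + 2 + 1 − 17 − 0)/2 = 6/2 = 3.
(Structurally: 2 ring(s) + 1 π bond(s) = 3.)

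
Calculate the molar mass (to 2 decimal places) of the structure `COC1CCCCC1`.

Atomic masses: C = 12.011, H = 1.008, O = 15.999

114.19

Molecular formula: C7H14O.
M = 7×12.011 + 14×1.008 + 1×15.999 = 114.19 g/mol.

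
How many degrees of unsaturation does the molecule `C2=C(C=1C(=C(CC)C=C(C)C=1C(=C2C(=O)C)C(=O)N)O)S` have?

9

Molecular formula from the SMILES: C16H17NO3S.
DoU = (2C + 2 + N − H − X)/2 = (2·16 + 2 + 1 − 17 − 0)/2 = 18/2 = 9.
(Structurally: 2 ring(s) + 7 π bond(s) = 9.)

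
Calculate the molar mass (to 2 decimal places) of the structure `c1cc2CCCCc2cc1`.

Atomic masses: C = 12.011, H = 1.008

132.21

Molecular formula: C10H12.
M = 10×12.011 + 12×1.008 = 132.21 g/mol.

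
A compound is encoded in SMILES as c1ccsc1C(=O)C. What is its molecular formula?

Heavy atoms from the SMILES: 6 C, 1 O, 1 S.
Implicit hydrogens by atom environment:
  3 × C (aromatic): 1 H each → 3
  1 × C: 3 H
  1 × C (aromatic): no H
  1 × C: no H
  1 × O: no H
  1 × S (aromatic): no H
  Total hydrogens = 6.
Molecular formula: C6H6OS

C6H6OS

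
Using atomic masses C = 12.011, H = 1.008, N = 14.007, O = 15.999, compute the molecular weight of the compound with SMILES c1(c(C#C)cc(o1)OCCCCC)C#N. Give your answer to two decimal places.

203.24

Molecular formula: C12H13NO2.
M = 12×12.011 + 13×1.008 + 1×14.007 + 2×15.999 = 203.24 g/mol.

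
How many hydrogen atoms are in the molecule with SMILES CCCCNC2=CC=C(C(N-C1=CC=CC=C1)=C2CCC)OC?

28

Hydrogens are implicit in SMILES; fill each atom to its normal valence:
  7 × C (aromatic): 1 H each → 7
  5 × C: 2 H each → 10
  5 × C (aromatic): no H
  3 × C: 3 H each → 9
  2 × N: 1 H each → 2
  1 × O: no H
  Total hydrogens = 28.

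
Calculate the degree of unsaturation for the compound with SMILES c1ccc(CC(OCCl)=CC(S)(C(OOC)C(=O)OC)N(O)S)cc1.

Molecular formula from the SMILES: C15H20ClNO6S2.
DoU = (2C + 2 + N − H − X)/2 = (2·15 + 2 + 1 − 20 − 1)/2 = 12/2 = 6.
(Structurally: 1 ring(s) + 5 π bond(s) = 6.)

6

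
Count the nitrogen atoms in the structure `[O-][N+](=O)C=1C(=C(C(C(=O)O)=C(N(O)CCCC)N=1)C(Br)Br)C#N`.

4

The symbol for nitrogen appears 4 times in the SMILES.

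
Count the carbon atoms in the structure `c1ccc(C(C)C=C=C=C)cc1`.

The symbol for carbon appears 12 times in the SMILES. Lowercase c denotes aromatic carbon and counts toward C.

12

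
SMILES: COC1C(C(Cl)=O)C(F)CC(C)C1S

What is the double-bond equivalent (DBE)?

2

Molecular formula from the SMILES: C9H14ClFO2S.
DoU = (2C + 2 + N − H − X)/2 = (2·9 + 2 + 0 − 14 − 2)/2 = 4/2 = 2.
(Structurally: 1 ring(s) + 1 π bond(s) = 2.)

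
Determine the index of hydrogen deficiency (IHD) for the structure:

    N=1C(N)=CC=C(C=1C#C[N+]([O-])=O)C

7

Molecular formula from the SMILES: C8H7N3O2.
DoU = (2C + 2 + N − H − X)/2 = (2·8 + 2 + 3 − 7 − 0)/2 = 14/2 = 7.
(Structurally: 1 ring(s) + 6 π bond(s) = 7.)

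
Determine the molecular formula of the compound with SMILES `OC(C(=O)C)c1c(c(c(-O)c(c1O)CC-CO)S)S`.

C12H16O5S2

Heavy atoms from the SMILES: 12 C, 5 O, 2 S.
Implicit hydrogens by atom environment:
  6 × C (aromatic): no H
  4 × O: 1 H each → 4
  3 × C: 2 H each → 6
  2 × S: 1 H each → 2
  1 × C: 3 H
  1 × C: 1 H
  1 × C: no H
  1 × O: no H
  Total hydrogens = 16.
Molecular formula: C12H16O5S2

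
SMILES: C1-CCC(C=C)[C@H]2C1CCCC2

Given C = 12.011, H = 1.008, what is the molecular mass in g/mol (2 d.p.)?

Molecular formula: C12H20.
M = 12×12.011 + 20×1.008 = 164.29 g/mol.

164.29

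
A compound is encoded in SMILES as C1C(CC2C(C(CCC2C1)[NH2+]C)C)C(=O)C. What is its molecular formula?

Heavy atoms from the SMILES: 14 C, 1 N, 1 O.
Implicit hydrogens by atom environment:
  5 × C: 2 H each → 10
  5 × C: 1 H each → 5
  3 × C: 3 H each → 9
  1 × C: no H
  1 × N (charge +1): 2 H
  1 × O: no H
  Total hydrogens = 26.
Net charge +1.
Molecular formula: C14H26NO+

C14H26NO+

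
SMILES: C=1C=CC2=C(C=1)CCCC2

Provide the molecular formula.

C10H12

Heavy atoms from the SMILES: 10 C.
Implicit hydrogens by atom environment:
  4 × C: 2 H each → 8
  4 × C (aromatic): 1 H each → 4
  2 × C (aromatic): no H
  Total hydrogens = 12.
Molecular formula: C10H12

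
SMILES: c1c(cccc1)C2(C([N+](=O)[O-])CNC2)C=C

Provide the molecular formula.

Heavy atoms from the SMILES: 12 C, 2 N, 2 O.
Implicit hydrogens by atom environment:
  5 × C (aromatic): 1 H each → 5
  3 × C: 2 H each → 6
  2 × C: 1 H each → 2
  1 × C: no H
  1 × C (aromatic): no H
  1 × N: 1 H
  1 × N (charge +1): no H
  1 × O: no H
  1 × O (charge -1): no H
  Total hydrogens = 14.
Molecular formula: C12H14N2O2

C12H14N2O2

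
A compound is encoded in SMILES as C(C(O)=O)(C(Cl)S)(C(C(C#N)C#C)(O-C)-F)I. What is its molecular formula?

Heavy atoms from the SMILES: 9 C, 1 Cl, 1 F, 1 I, 1 N, 3 O, 1 S.
Implicit hydrogens by atom environment:
  5 × C: no H
  3 × C: 1 H each → 3
  2 × O: no H
  1 × C: 3 H
  1 × Cl: no H
  1 × F: no H
  1 × I: no H
  1 × N: no H
  1 × O: 1 H
  1 × S: 1 H
  Total hydrogens = 8.
Molecular formula: C9H8ClFINO3S

C9H8ClFINO3S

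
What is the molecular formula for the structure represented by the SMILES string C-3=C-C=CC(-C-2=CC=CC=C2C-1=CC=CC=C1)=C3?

Heavy atoms from the SMILES: 18 C.
Implicit hydrogens by atom environment:
  14 × C (aromatic): 1 H each → 14
  4 × C (aromatic): no H
  Total hydrogens = 14.
Molecular formula: C18H14

C18H14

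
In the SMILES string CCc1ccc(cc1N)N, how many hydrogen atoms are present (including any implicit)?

12

Hydrogens are implicit in SMILES; fill each atom to its normal valence:
  3 × C (aromatic): 1 H each → 3
  3 × C (aromatic): no H
  2 × N: 2 H each → 4
  1 × C: 3 H
  1 × C: 2 H
  Total hydrogens = 12.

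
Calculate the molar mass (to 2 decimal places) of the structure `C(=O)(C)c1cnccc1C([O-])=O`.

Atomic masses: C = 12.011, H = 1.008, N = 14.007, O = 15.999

Molecular formula: C8H6NO3-.
M = 8×12.011 + 6×1.008 + 1×14.007 + 3×15.999 = 164.14 g/mol.

164.14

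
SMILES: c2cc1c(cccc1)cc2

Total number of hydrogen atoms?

8

Hydrogens are implicit in SMILES; fill each atom to its normal valence:
  8 × C (aromatic): 1 H each → 8
  2 × C (aromatic): no H
  Total hydrogens = 8.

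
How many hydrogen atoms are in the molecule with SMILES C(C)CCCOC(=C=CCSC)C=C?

Hydrogens are implicit in SMILES; fill each atom to its normal valence:
  6 × C: 2 H each → 12
  2 × C: 3 H each → 6
  2 × C: 1 H each → 2
  2 × C: no H
  1 × O: no H
  1 × S: no H
  Total hydrogens = 20.

20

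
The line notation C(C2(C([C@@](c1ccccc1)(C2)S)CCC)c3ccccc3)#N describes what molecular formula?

Heavy atoms from the SMILES: 20 C, 1 N, 1 S.
Implicit hydrogens by atom environment:
  10 × C (aromatic): 1 H each → 10
  3 × C: 2 H each → 6
  3 × C: no H
  2 × C (aromatic): no H
  1 × C: 3 H
  1 × C: 1 H
  1 × N: no H
  1 × S: 1 H
  Total hydrogens = 21.
Molecular formula: C20H21NS

C20H21NS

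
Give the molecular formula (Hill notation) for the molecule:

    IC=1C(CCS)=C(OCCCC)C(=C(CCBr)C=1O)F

C14H19BrFIO2S

Heavy atoms from the SMILES: 1 Br, 14 C, 1 F, 1 I, 2 O, 1 S.
Implicit hydrogens by atom environment:
  7 × C: 2 H each → 14
  6 × C (aromatic): no H
  1 × Br: no H
  1 × C: 3 H
  1 × F: no H
  1 × I: no H
  1 × O: 1 H
  1 × O: no H
  1 × S: 1 H
  Total hydrogens = 19.
Molecular formula: C14H19BrFIO2S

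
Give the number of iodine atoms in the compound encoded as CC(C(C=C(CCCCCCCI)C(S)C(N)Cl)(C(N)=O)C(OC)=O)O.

1

The symbol for iodine appears 1 time in the SMILES.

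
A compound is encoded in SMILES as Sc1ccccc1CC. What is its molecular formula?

C8H10S

Heavy atoms from the SMILES: 8 C, 1 S.
Implicit hydrogens by atom environment:
  4 × C (aromatic): 1 H each → 4
  2 × C (aromatic): no H
  1 × C: 3 H
  1 × C: 2 H
  1 × S: 1 H
  Total hydrogens = 10.
Molecular formula: C8H10S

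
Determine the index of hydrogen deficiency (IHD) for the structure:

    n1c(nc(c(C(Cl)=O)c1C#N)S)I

7

Molecular formula from the SMILES: C6HClIN3OS.
DoU = (2C + 2 + N − H − X)/2 = (2·6 + 2 + 3 − 1 − 2)/2 = 14/2 = 7.
(Structurally: 1 ring(s) + 6 π bond(s) = 7.)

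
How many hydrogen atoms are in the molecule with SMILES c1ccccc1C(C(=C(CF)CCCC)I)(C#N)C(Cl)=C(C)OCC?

24

Hydrogens are implicit in SMILES; fill each atom to its normal valence:
  6 × C: no H
  5 × C: 2 H each → 10
  5 × C (aromatic): 1 H each → 5
  3 × C: 3 H each → 9
  1 × C (aromatic): no H
  1 × Cl: no H
  1 × F: no H
  1 × I: no H
  1 × N: no H
  1 × O: no H
  Total hydrogens = 24.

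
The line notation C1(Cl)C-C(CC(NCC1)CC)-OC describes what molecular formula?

C10H20ClNO

Heavy atoms from the SMILES: 10 C, 1 Cl, 1 N, 1 O.
Implicit hydrogens by atom environment:
  5 × C: 2 H each → 10
  3 × C: 1 H each → 3
  2 × C: 3 H each → 6
  1 × Cl: no H
  1 × N: 1 H
  1 × O: no H
  Total hydrogens = 20.
Molecular formula: C10H20ClNO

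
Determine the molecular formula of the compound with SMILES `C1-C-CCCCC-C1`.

C8H16

Heavy atoms from the SMILES: 8 C.
Implicit hydrogens by atom environment:
  8 × C: 2 H each → 16
  Total hydrogens = 16.
Molecular formula: C8H16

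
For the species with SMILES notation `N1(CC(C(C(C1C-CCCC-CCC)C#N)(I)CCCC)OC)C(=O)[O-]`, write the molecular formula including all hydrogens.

C20H34IN2O3-

Heavy atoms from the SMILES: 20 C, 1 I, 2 N, 3 O.
Implicit hydrogens by atom environment:
  11 × C: 2 H each → 22
  3 × C: 3 H each → 9
  3 × C: 1 H each → 3
  3 × C: no H
  2 × N: no H
  2 × O: no H
  1 × I: no H
  1 × O (charge -1): no H
  Total hydrogens = 34.
Net charge -1.
Molecular formula: C20H34IN2O3-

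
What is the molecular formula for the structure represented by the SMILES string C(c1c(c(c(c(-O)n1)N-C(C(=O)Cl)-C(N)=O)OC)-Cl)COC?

Heavy atoms from the SMILES: 12 C, 2 Cl, 3 N, 5 O.
Implicit hydrogens by atom environment:
  5 × C (aromatic): no H
  4 × O: no H
  2 × C: 3 H each → 6
  2 × C: 2 H each → 4
  2 × C: no H
  2 × Cl: no H
  1 × C: 1 H
  1 × N: 2 H
  1 × N: 1 H
  1 × N (aromatic): no H
  1 × O: 1 H
  Total hydrogens = 15.
Molecular formula: C12H15Cl2N3O5

C12H15Cl2N3O5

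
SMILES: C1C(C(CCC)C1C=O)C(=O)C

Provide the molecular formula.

Heavy atoms from the SMILES: 10 C, 2 O.
Implicit hydrogens by atom environment:
  4 × C: 1 H each → 4
  3 × C: 2 H each → 6
  2 × C: 3 H each → 6
  2 × O: no H
  1 × C: no H
  Total hydrogens = 16.
Molecular formula: C10H16O2

C10H16O2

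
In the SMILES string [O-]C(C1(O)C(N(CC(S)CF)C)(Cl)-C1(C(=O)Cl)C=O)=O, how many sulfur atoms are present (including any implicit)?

The symbol for sulfur appears 1 time in the SMILES.

1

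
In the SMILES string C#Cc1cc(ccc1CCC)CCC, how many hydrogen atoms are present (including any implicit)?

Hydrogens are implicit in SMILES; fill each atom to its normal valence:
  4 × C: 2 H each → 8
  3 × C (aromatic): 1 H each → 3
  3 × C (aromatic): no H
  2 × C: 3 H each → 6
  1 × C: 1 H
  1 × C: no H
  Total hydrogens = 18.

18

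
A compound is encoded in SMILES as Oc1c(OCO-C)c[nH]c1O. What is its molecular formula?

Heavy atoms from the SMILES: 6 C, 1 N, 4 O.
Implicit hydrogens by atom environment:
  3 × C (aromatic): no H
  2 × O: 1 H each → 2
  2 × O: no H
  1 × C: 3 H
  1 × C: 2 H
  1 × C (aromatic): 1 H
  1 × N (aromatic): 1 H
  Total hydrogens = 9.
Molecular formula: C6H9NO4

C6H9NO4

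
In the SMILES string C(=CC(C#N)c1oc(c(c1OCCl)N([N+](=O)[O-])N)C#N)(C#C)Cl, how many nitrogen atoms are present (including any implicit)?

5

The symbol for nitrogen appears 5 times in the SMILES.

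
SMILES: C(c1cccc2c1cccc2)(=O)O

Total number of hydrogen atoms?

8

Hydrogens are implicit in SMILES; fill each atom to its normal valence:
  7 × C (aromatic): 1 H each → 7
  3 × C (aromatic): no H
  1 × C: no H
  1 × O: 1 H
  1 × O: no H
  Total hydrogens = 8.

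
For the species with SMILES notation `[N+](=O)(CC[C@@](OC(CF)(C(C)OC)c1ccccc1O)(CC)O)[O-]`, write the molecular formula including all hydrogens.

C16H24FNO6

Heavy atoms from the SMILES: 16 C, 1 F, 1 N, 6 O.
Implicit hydrogens by atom environment:
  4 × C: 2 H each → 8
  4 × C (aromatic): 1 H each → 4
  3 × C: 3 H each → 9
  3 × O: no H
  2 × C: no H
  2 × C (aromatic): no H
  2 × O: 1 H each → 2
  1 × C: 1 H
  1 × F: no H
  1 × N (charge +1): no H
  1 × O (charge -1): no H
  Total hydrogens = 24.
Molecular formula: C16H24FNO6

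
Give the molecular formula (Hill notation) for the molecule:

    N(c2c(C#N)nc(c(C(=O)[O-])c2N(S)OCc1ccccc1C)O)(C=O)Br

Heavy atoms from the SMILES: 1 Br, 16 C, 4 N, 5 O, 1 S.
Implicit hydrogens by atom environment:
  7 × C (aromatic): no H
  4 × C (aromatic): 1 H each → 4
  3 × N: no H
  3 × O: no H
  2 × C: no H
  1 × Br: no H
  1 × C: 3 H
  1 × C: 2 H
  1 × C: 1 H
  1 × N (aromatic): no H
  1 × O: 1 H
  1 × O (charge -1): no H
  1 × S: 1 H
  Total hydrogens = 12.
Net charge -1.
Molecular formula: C16H12BrN4O5S-

C16H12BrN4O5S-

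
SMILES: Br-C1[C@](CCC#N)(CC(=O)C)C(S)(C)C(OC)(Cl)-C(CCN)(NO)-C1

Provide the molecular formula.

C16H27BrClN3O3S

Heavy atoms from the SMILES: 1 Br, 16 C, 1 Cl, 3 N, 3 O, 1 S.
Implicit hydrogens by atom environment:
  6 × C: 2 H each → 12
  6 × C: no H
  3 × C: 3 H each → 9
  2 × O: no H
  1 × Br: no H
  1 × C: 1 H
  1 × Cl: no H
  1 × N: 2 H
  1 × N: 1 H
  1 × N: no H
  1 × O: 1 H
  1 × S: 1 H
  Total hydrogens = 27.
Molecular formula: C16H27BrClN3O3S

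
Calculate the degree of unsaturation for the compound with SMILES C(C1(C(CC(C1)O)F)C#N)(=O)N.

4

Molecular formula from the SMILES: C7H9FN2O2.
DoU = (2C + 2 + N − H − X)/2 = (2·7 + 2 + 2 − 9 − 1)/2 = 8/2 = 4.
(Structurally: 1 ring(s) + 3 π bond(s) = 4.)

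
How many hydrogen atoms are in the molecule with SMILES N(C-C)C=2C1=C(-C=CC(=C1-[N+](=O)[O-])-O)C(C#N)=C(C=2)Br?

10

Hydrogens are implicit in SMILES; fill each atom to its normal valence:
  7 × C (aromatic): no H
  3 × C (aromatic): 1 H each → 3
  1 × Br: no H
  1 × C: 3 H
  1 × C: 2 H
  1 × C: no H
  1 × N: 1 H
  1 × N (charge +1): no H
  1 × N: no H
  1 × O: 1 H
  1 × O: no H
  1 × O (charge -1): no H
  Total hydrogens = 10.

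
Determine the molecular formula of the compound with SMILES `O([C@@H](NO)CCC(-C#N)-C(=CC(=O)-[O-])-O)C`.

Heavy atoms from the SMILES: 9 C, 2 N, 5 O.
Implicit hydrogens by atom environment:
  3 × C: 1 H each → 3
  3 × C: no H
  2 × C: 2 H each → 4
  2 × O: 1 H each → 2
  2 × O: no H
  1 × C: 3 H
  1 × N: 1 H
  1 × N: no H
  1 × O (charge -1): no H
  Total hydrogens = 13.
Net charge -1.
Molecular formula: C9H13N2O5-

C9H13N2O5-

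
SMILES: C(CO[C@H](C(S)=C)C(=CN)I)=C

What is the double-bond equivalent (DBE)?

Molecular formula from the SMILES: C8H12INOS.
DoU = (2C + 2 + N − H − X)/2 = (2·8 + 2 + 1 − 12 − 1)/2 = 6/2 = 3.
(Structurally: 0 ring(s) + 3 π bond(s) = 3.)

3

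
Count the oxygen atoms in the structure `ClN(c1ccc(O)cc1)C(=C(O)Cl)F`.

2

The symbol for oxygen appears 2 times in the SMILES.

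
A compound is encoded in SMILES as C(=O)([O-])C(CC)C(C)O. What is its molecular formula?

C6H11O3-

Heavy atoms from the SMILES: 6 C, 3 O.
Implicit hydrogens by atom environment:
  2 × C: 3 H each → 6
  2 × C: 1 H each → 2
  1 × C: 2 H
  1 × C: no H
  1 × O: 1 H
  1 × O: no H
  1 × O (charge -1): no H
  Total hydrogens = 11.
Net charge -1.
Molecular formula: C6H11O3-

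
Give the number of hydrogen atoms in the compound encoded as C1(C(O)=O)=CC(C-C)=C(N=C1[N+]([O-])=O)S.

8

Hydrogens are implicit in SMILES; fill each atom to its normal valence:
  4 × C (aromatic): no H
  2 × O: no H
  1 × C: 3 H
  1 × C: 2 H
  1 × C (aromatic): 1 H
  1 × C: no H
  1 × N (aromatic): no H
  1 × N (charge +1): no H
  1 × O: 1 H
  1 × O (charge -1): no H
  1 × S: 1 H
  Total hydrogens = 8.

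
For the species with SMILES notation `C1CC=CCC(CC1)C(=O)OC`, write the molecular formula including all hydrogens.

C10H16O2

Heavy atoms from the SMILES: 10 C, 2 O.
Implicit hydrogens by atom environment:
  5 × C: 2 H each → 10
  3 × C: 1 H each → 3
  2 × O: no H
  1 × C: 3 H
  1 × C: no H
  Total hydrogens = 16.
Molecular formula: C10H16O2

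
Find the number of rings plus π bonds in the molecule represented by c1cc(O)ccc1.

4

Molecular formula from the SMILES: C6H6O.
DoU = (2C + 2 + N − H − X)/2 = (2·6 + 2 + 0 − 6 − 0)/2 = 8/2 = 4.
(Structurally: 1 ring(s) + 3 π bond(s) = 4.)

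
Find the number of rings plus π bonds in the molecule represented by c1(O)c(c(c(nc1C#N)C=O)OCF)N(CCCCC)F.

7

Molecular formula from the SMILES: C13H15F2N3O3.
DoU = (2C + 2 + N − H − X)/2 = (2·13 + 2 + 3 − 15 − 2)/2 = 14/2 = 7.
(Structurally: 1 ring(s) + 6 π bond(s) = 7.)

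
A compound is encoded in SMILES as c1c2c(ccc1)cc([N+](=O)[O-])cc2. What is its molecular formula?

C10H7NO2

Heavy atoms from the SMILES: 10 C, 1 N, 2 O.
Implicit hydrogens by atom environment:
  7 × C (aromatic): 1 H each → 7
  3 × C (aromatic): no H
  1 × N (charge +1): no H
  1 × O: no H
  1 × O (charge -1): no H
  Total hydrogens = 7.
Molecular formula: C10H7NO2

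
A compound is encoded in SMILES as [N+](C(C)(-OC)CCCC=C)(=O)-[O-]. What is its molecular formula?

C8H15NO3

Heavy atoms from the SMILES: 8 C, 1 N, 3 O.
Implicit hydrogens by atom environment:
  4 × C: 2 H each → 8
  2 × C: 3 H each → 6
  2 × O: no H
  1 × C: 1 H
  1 × C: no H
  1 × N (charge +1): no H
  1 × O (charge -1): no H
  Total hydrogens = 15.
Molecular formula: C8H15NO3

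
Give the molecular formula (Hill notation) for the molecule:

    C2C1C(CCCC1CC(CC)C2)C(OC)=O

C14H24O2

Heavy atoms from the SMILES: 14 C, 2 O.
Implicit hydrogens by atom environment:
  7 × C: 2 H each → 14
  4 × C: 1 H each → 4
  2 × C: 3 H each → 6
  2 × O: no H
  1 × C: no H
  Total hydrogens = 24.
Molecular formula: C14H24O2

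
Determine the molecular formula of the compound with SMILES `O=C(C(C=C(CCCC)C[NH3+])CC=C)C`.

C13H24NO+

Heavy atoms from the SMILES: 13 C, 1 N, 1 O.
Implicit hydrogens by atom environment:
  6 × C: 2 H each → 12
  3 × C: 1 H each → 3
  2 × C: 3 H each → 6
  2 × C: no H
  1 × N (charge +1): 3 H
  1 × O: no H
  Total hydrogens = 24.
Net charge +1.
Molecular formula: C13H24NO+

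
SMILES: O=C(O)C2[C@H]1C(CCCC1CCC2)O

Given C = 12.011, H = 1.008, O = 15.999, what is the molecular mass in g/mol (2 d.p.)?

198.26

Molecular formula: C11H18O3.
M = 11×12.011 + 18×1.008 + 3×15.999 = 198.26 g/mol.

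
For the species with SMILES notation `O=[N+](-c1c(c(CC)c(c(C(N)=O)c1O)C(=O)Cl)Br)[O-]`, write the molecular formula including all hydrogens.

C10H8BrClN2O5

Heavy atoms from the SMILES: 1 Br, 10 C, 1 Cl, 2 N, 5 O.
Implicit hydrogens by atom environment:
  6 × C (aromatic): no H
  3 × O: no H
  2 × C: no H
  1 × Br: no H
  1 × C: 3 H
  1 × C: 2 H
  1 × Cl: no H
  1 × N: 2 H
  1 × N (charge +1): no H
  1 × O: 1 H
  1 × O (charge -1): no H
  Total hydrogens = 8.
Molecular formula: C10H8BrClN2O5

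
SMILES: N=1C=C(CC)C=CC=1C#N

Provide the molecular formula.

C8H8N2

Heavy atoms from the SMILES: 8 C, 2 N.
Implicit hydrogens by atom environment:
  3 × C (aromatic): 1 H each → 3
  2 × C (aromatic): no H
  1 × C: 3 H
  1 × C: 2 H
  1 × C: no H
  1 × N (aromatic): no H
  1 × N: no H
  Total hydrogens = 8.
Molecular formula: C8H8N2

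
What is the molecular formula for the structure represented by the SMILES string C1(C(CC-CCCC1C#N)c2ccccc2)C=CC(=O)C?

C19H23NO

Heavy atoms from the SMILES: 19 C, 1 N, 1 O.
Implicit hydrogens by atom environment:
  5 × C: 2 H each → 10
  5 × C: 1 H each → 5
  5 × C (aromatic): 1 H each → 5
  2 × C: no H
  1 × C: 3 H
  1 × C (aromatic): no H
  1 × N: no H
  1 × O: no H
  Total hydrogens = 23.
Molecular formula: C19H23NO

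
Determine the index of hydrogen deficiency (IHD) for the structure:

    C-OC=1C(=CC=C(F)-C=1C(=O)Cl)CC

Molecular formula from the SMILES: C10H10ClFO2.
DoU = (2C + 2 + N − H − X)/2 = (2·10 + 2 + 0 − 10 − 2)/2 = 10/2 = 5.
(Structurally: 1 ring(s) + 4 π bond(s) = 5.)

5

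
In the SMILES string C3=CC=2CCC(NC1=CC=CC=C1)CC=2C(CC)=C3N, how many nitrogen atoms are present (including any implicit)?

2

The symbol for nitrogen appears 2 times in the SMILES.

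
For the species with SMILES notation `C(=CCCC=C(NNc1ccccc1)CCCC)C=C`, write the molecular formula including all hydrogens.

C18H26N2

Heavy atoms from the SMILES: 18 C, 2 N.
Implicit hydrogens by atom environment:
  6 × C: 2 H each → 12
  5 × C (aromatic): 1 H each → 5
  4 × C: 1 H each → 4
  2 × N: 1 H each → 2
  1 × C: 3 H
  1 × C: no H
  1 × C (aromatic): no H
  Total hydrogens = 26.
Molecular formula: C18H26N2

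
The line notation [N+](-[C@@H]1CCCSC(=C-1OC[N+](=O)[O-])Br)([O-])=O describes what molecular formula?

C7H9BrN2O5S

Heavy atoms from the SMILES: 1 Br, 7 C, 2 N, 5 O, 1 S.
Implicit hydrogens by atom environment:
  4 × C: 2 H each → 8
  3 × O: no H
  2 × C: no H
  2 × N (charge +1): no H
  2 × O (charge -1): no H
  1 × Br: no H
  1 × C: 1 H
  1 × S: no H
  Total hydrogens = 9.
Molecular formula: C7H9BrN2O5S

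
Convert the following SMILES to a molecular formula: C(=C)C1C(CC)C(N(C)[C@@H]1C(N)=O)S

C10H18N2OS

Heavy atoms from the SMILES: 10 C, 2 N, 1 O, 1 S.
Implicit hydrogens by atom environment:
  5 × C: 1 H each → 5
  2 × C: 3 H each → 6
  2 × C: 2 H each → 4
  1 × C: no H
  1 × N: 2 H
  1 × N: no H
  1 × O: no H
  1 × S: 1 H
  Total hydrogens = 18.
Molecular formula: C10H18N2OS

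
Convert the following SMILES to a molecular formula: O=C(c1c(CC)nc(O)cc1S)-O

C8H9NO3S

Heavy atoms from the SMILES: 8 C, 1 N, 3 O, 1 S.
Implicit hydrogens by atom environment:
  4 × C (aromatic): no H
  2 × O: 1 H each → 2
  1 × C: 3 H
  1 × C: 2 H
  1 × C (aromatic): 1 H
  1 × C: no H
  1 × N (aromatic): no H
  1 × O: no H
  1 × S: 1 H
  Total hydrogens = 9.
Molecular formula: C8H9NO3S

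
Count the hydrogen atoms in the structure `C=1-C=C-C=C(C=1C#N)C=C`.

7

Hydrogens are implicit in SMILES; fill each atom to its normal valence:
  4 × C (aromatic): 1 H each → 4
  2 × C (aromatic): no H
  1 × C: 2 H
  1 × C: 1 H
  1 × C: no H
  1 × N: no H
  Total hydrogens = 7.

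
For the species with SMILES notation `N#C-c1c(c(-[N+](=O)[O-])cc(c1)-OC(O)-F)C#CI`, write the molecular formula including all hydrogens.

C10H4FIN2O4

Heavy atoms from the SMILES: 10 C, 1 F, 1 I, 2 N, 4 O.
Implicit hydrogens by atom environment:
  4 × C (aromatic): no H
  3 × C: no H
  2 × C (aromatic): 1 H each → 2
  2 × O: no H
  1 × C: 1 H
  1 × F: no H
  1 × I: no H
  1 × N (charge +1): no H
  1 × N: no H
  1 × O: 1 H
  1 × O (charge -1): no H
  Total hydrogens = 4.
Molecular formula: C10H4FIN2O4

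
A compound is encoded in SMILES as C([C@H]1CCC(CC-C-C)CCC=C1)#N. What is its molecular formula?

C13H21N

Heavy atoms from the SMILES: 13 C, 1 N.
Implicit hydrogens by atom environment:
  7 × C: 2 H each → 14
  4 × C: 1 H each → 4
  1 × C: 3 H
  1 × C: no H
  1 × N: no H
  Total hydrogens = 21.
Molecular formula: C13H21N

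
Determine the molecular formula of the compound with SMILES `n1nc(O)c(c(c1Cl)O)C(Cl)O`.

C5H4Cl2N2O3

Heavy atoms from the SMILES: 5 C, 2 Cl, 2 N, 3 O.
Implicit hydrogens by atom environment:
  4 × C (aromatic): no H
  3 × O: 1 H each → 3
  2 × Cl: no H
  2 × N (aromatic): no H
  1 × C: 1 H
  Total hydrogens = 4.
Molecular formula: C5H4Cl2N2O3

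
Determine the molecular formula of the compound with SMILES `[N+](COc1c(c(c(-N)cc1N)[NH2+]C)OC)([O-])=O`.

C9H15N4O4+

Heavy atoms from the SMILES: 9 C, 4 N, 4 O.
Implicit hydrogens by atom environment:
  5 × C (aromatic): no H
  3 × O: no H
  2 × C: 3 H each → 6
  2 × N: 2 H each → 4
  1 × C: 2 H
  1 × C (aromatic): 1 H
  1 × N (charge +1): 2 H
  1 × N (charge +1): no H
  1 × O (charge -1): no H
  Total hydrogens = 15.
Net charge +1.
Molecular formula: C9H15N4O4+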